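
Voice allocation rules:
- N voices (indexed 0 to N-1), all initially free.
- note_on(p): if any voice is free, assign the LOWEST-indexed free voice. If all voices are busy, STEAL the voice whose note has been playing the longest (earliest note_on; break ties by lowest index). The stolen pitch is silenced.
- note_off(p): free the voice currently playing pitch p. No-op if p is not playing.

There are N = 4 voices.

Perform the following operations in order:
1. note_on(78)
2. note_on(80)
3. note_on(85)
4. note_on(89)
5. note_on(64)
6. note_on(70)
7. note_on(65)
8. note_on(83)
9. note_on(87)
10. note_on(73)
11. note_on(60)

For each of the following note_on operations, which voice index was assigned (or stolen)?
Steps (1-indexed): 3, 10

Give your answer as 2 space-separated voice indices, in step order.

Op 1: note_on(78): voice 0 is free -> assigned | voices=[78 - - -]
Op 2: note_on(80): voice 1 is free -> assigned | voices=[78 80 - -]
Op 3: note_on(85): voice 2 is free -> assigned | voices=[78 80 85 -]
Op 4: note_on(89): voice 3 is free -> assigned | voices=[78 80 85 89]
Op 5: note_on(64): all voices busy, STEAL voice 0 (pitch 78, oldest) -> assign | voices=[64 80 85 89]
Op 6: note_on(70): all voices busy, STEAL voice 1 (pitch 80, oldest) -> assign | voices=[64 70 85 89]
Op 7: note_on(65): all voices busy, STEAL voice 2 (pitch 85, oldest) -> assign | voices=[64 70 65 89]
Op 8: note_on(83): all voices busy, STEAL voice 3 (pitch 89, oldest) -> assign | voices=[64 70 65 83]
Op 9: note_on(87): all voices busy, STEAL voice 0 (pitch 64, oldest) -> assign | voices=[87 70 65 83]
Op 10: note_on(73): all voices busy, STEAL voice 1 (pitch 70, oldest) -> assign | voices=[87 73 65 83]
Op 11: note_on(60): all voices busy, STEAL voice 2 (pitch 65, oldest) -> assign | voices=[87 73 60 83]

Answer: 2 1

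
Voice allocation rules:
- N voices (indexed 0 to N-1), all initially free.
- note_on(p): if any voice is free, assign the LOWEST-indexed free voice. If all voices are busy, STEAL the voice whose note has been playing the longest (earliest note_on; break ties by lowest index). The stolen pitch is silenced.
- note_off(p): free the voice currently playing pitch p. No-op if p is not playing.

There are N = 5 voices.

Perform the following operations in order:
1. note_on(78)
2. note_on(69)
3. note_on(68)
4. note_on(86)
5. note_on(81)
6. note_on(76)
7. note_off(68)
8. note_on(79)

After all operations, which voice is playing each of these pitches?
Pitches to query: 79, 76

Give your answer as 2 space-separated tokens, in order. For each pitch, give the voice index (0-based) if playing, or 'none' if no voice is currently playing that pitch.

Op 1: note_on(78): voice 0 is free -> assigned | voices=[78 - - - -]
Op 2: note_on(69): voice 1 is free -> assigned | voices=[78 69 - - -]
Op 3: note_on(68): voice 2 is free -> assigned | voices=[78 69 68 - -]
Op 4: note_on(86): voice 3 is free -> assigned | voices=[78 69 68 86 -]
Op 5: note_on(81): voice 4 is free -> assigned | voices=[78 69 68 86 81]
Op 6: note_on(76): all voices busy, STEAL voice 0 (pitch 78, oldest) -> assign | voices=[76 69 68 86 81]
Op 7: note_off(68): free voice 2 | voices=[76 69 - 86 81]
Op 8: note_on(79): voice 2 is free -> assigned | voices=[76 69 79 86 81]

Answer: 2 0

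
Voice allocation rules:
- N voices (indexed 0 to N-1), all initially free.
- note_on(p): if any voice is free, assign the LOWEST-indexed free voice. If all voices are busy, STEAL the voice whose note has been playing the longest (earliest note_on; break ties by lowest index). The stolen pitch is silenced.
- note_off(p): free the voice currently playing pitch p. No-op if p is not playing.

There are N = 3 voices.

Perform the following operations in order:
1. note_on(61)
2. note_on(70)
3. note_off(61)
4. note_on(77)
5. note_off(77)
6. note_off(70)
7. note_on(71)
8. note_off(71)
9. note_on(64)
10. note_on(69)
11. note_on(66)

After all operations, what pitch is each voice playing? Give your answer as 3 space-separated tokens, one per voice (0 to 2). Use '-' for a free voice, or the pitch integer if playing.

Answer: 64 69 66

Derivation:
Op 1: note_on(61): voice 0 is free -> assigned | voices=[61 - -]
Op 2: note_on(70): voice 1 is free -> assigned | voices=[61 70 -]
Op 3: note_off(61): free voice 0 | voices=[- 70 -]
Op 4: note_on(77): voice 0 is free -> assigned | voices=[77 70 -]
Op 5: note_off(77): free voice 0 | voices=[- 70 -]
Op 6: note_off(70): free voice 1 | voices=[- - -]
Op 7: note_on(71): voice 0 is free -> assigned | voices=[71 - -]
Op 8: note_off(71): free voice 0 | voices=[- - -]
Op 9: note_on(64): voice 0 is free -> assigned | voices=[64 - -]
Op 10: note_on(69): voice 1 is free -> assigned | voices=[64 69 -]
Op 11: note_on(66): voice 2 is free -> assigned | voices=[64 69 66]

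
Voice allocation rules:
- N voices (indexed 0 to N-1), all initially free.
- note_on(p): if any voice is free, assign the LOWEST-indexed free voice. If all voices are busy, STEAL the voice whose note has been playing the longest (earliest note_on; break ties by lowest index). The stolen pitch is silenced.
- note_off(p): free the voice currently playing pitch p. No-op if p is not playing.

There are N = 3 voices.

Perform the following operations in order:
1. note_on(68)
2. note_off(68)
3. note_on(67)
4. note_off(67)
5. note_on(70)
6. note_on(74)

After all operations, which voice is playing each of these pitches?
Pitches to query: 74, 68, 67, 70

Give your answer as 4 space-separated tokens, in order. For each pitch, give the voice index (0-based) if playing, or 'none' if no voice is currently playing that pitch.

Op 1: note_on(68): voice 0 is free -> assigned | voices=[68 - -]
Op 2: note_off(68): free voice 0 | voices=[- - -]
Op 3: note_on(67): voice 0 is free -> assigned | voices=[67 - -]
Op 4: note_off(67): free voice 0 | voices=[- - -]
Op 5: note_on(70): voice 0 is free -> assigned | voices=[70 - -]
Op 6: note_on(74): voice 1 is free -> assigned | voices=[70 74 -]

Answer: 1 none none 0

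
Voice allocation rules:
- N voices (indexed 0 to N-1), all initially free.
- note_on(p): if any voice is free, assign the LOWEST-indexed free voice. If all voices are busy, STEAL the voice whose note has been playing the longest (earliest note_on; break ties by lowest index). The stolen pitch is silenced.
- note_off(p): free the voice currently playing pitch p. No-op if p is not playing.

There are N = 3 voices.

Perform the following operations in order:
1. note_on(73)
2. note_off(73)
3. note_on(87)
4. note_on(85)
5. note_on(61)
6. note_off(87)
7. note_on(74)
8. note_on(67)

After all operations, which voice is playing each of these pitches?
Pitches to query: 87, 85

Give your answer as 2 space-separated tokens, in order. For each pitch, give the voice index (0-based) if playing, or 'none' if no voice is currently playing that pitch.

Op 1: note_on(73): voice 0 is free -> assigned | voices=[73 - -]
Op 2: note_off(73): free voice 0 | voices=[- - -]
Op 3: note_on(87): voice 0 is free -> assigned | voices=[87 - -]
Op 4: note_on(85): voice 1 is free -> assigned | voices=[87 85 -]
Op 5: note_on(61): voice 2 is free -> assigned | voices=[87 85 61]
Op 6: note_off(87): free voice 0 | voices=[- 85 61]
Op 7: note_on(74): voice 0 is free -> assigned | voices=[74 85 61]
Op 8: note_on(67): all voices busy, STEAL voice 1 (pitch 85, oldest) -> assign | voices=[74 67 61]

Answer: none none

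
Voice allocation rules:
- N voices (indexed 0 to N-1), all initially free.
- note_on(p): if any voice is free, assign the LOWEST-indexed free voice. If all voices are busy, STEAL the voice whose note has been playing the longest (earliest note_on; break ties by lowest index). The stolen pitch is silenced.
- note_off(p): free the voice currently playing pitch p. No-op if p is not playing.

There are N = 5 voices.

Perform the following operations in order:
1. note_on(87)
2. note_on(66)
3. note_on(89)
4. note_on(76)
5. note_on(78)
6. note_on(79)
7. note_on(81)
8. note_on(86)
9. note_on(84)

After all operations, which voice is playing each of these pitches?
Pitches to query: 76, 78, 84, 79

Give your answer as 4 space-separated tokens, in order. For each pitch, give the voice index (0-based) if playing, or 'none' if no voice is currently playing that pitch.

Op 1: note_on(87): voice 0 is free -> assigned | voices=[87 - - - -]
Op 2: note_on(66): voice 1 is free -> assigned | voices=[87 66 - - -]
Op 3: note_on(89): voice 2 is free -> assigned | voices=[87 66 89 - -]
Op 4: note_on(76): voice 3 is free -> assigned | voices=[87 66 89 76 -]
Op 5: note_on(78): voice 4 is free -> assigned | voices=[87 66 89 76 78]
Op 6: note_on(79): all voices busy, STEAL voice 0 (pitch 87, oldest) -> assign | voices=[79 66 89 76 78]
Op 7: note_on(81): all voices busy, STEAL voice 1 (pitch 66, oldest) -> assign | voices=[79 81 89 76 78]
Op 8: note_on(86): all voices busy, STEAL voice 2 (pitch 89, oldest) -> assign | voices=[79 81 86 76 78]
Op 9: note_on(84): all voices busy, STEAL voice 3 (pitch 76, oldest) -> assign | voices=[79 81 86 84 78]

Answer: none 4 3 0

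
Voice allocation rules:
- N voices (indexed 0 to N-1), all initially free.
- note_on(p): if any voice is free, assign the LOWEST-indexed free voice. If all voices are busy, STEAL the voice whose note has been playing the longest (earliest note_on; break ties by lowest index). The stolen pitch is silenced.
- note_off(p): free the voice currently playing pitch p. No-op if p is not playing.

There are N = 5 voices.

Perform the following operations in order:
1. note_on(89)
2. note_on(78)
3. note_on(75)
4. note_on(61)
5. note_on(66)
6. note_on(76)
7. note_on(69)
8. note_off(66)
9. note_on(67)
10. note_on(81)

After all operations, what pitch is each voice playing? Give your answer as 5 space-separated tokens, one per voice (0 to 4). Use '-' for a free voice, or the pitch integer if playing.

Answer: 76 69 81 61 67

Derivation:
Op 1: note_on(89): voice 0 is free -> assigned | voices=[89 - - - -]
Op 2: note_on(78): voice 1 is free -> assigned | voices=[89 78 - - -]
Op 3: note_on(75): voice 2 is free -> assigned | voices=[89 78 75 - -]
Op 4: note_on(61): voice 3 is free -> assigned | voices=[89 78 75 61 -]
Op 5: note_on(66): voice 4 is free -> assigned | voices=[89 78 75 61 66]
Op 6: note_on(76): all voices busy, STEAL voice 0 (pitch 89, oldest) -> assign | voices=[76 78 75 61 66]
Op 7: note_on(69): all voices busy, STEAL voice 1 (pitch 78, oldest) -> assign | voices=[76 69 75 61 66]
Op 8: note_off(66): free voice 4 | voices=[76 69 75 61 -]
Op 9: note_on(67): voice 4 is free -> assigned | voices=[76 69 75 61 67]
Op 10: note_on(81): all voices busy, STEAL voice 2 (pitch 75, oldest) -> assign | voices=[76 69 81 61 67]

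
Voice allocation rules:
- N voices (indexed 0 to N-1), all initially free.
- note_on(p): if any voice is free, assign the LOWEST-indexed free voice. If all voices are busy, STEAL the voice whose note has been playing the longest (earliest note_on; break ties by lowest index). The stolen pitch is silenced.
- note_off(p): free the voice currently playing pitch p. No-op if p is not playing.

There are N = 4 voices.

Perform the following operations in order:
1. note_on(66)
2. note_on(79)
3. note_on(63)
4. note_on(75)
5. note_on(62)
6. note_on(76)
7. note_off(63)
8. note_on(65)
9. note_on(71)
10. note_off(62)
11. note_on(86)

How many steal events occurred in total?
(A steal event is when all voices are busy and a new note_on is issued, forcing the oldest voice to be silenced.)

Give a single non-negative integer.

Op 1: note_on(66): voice 0 is free -> assigned | voices=[66 - - -]
Op 2: note_on(79): voice 1 is free -> assigned | voices=[66 79 - -]
Op 3: note_on(63): voice 2 is free -> assigned | voices=[66 79 63 -]
Op 4: note_on(75): voice 3 is free -> assigned | voices=[66 79 63 75]
Op 5: note_on(62): all voices busy, STEAL voice 0 (pitch 66, oldest) -> assign | voices=[62 79 63 75]
Op 6: note_on(76): all voices busy, STEAL voice 1 (pitch 79, oldest) -> assign | voices=[62 76 63 75]
Op 7: note_off(63): free voice 2 | voices=[62 76 - 75]
Op 8: note_on(65): voice 2 is free -> assigned | voices=[62 76 65 75]
Op 9: note_on(71): all voices busy, STEAL voice 3 (pitch 75, oldest) -> assign | voices=[62 76 65 71]
Op 10: note_off(62): free voice 0 | voices=[- 76 65 71]
Op 11: note_on(86): voice 0 is free -> assigned | voices=[86 76 65 71]

Answer: 3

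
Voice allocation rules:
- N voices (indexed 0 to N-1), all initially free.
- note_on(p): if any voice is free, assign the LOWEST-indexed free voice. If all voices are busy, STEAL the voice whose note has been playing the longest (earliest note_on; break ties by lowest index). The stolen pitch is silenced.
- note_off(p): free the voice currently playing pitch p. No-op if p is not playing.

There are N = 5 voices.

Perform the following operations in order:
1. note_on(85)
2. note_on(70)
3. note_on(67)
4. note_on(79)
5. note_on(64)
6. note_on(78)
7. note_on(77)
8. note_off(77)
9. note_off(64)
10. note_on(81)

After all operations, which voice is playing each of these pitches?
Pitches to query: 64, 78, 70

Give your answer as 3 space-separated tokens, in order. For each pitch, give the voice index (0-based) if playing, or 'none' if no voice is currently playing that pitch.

Answer: none 0 none

Derivation:
Op 1: note_on(85): voice 0 is free -> assigned | voices=[85 - - - -]
Op 2: note_on(70): voice 1 is free -> assigned | voices=[85 70 - - -]
Op 3: note_on(67): voice 2 is free -> assigned | voices=[85 70 67 - -]
Op 4: note_on(79): voice 3 is free -> assigned | voices=[85 70 67 79 -]
Op 5: note_on(64): voice 4 is free -> assigned | voices=[85 70 67 79 64]
Op 6: note_on(78): all voices busy, STEAL voice 0 (pitch 85, oldest) -> assign | voices=[78 70 67 79 64]
Op 7: note_on(77): all voices busy, STEAL voice 1 (pitch 70, oldest) -> assign | voices=[78 77 67 79 64]
Op 8: note_off(77): free voice 1 | voices=[78 - 67 79 64]
Op 9: note_off(64): free voice 4 | voices=[78 - 67 79 -]
Op 10: note_on(81): voice 1 is free -> assigned | voices=[78 81 67 79 -]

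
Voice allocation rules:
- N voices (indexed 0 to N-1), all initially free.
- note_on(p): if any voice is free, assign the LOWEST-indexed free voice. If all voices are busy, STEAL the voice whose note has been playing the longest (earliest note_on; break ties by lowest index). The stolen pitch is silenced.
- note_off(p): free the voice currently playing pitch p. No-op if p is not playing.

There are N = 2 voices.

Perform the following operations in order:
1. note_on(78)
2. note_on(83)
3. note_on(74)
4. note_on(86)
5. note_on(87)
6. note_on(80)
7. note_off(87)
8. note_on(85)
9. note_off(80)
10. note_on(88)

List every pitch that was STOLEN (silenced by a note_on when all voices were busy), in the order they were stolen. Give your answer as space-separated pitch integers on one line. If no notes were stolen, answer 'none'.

Op 1: note_on(78): voice 0 is free -> assigned | voices=[78 -]
Op 2: note_on(83): voice 1 is free -> assigned | voices=[78 83]
Op 3: note_on(74): all voices busy, STEAL voice 0 (pitch 78, oldest) -> assign | voices=[74 83]
Op 4: note_on(86): all voices busy, STEAL voice 1 (pitch 83, oldest) -> assign | voices=[74 86]
Op 5: note_on(87): all voices busy, STEAL voice 0 (pitch 74, oldest) -> assign | voices=[87 86]
Op 6: note_on(80): all voices busy, STEAL voice 1 (pitch 86, oldest) -> assign | voices=[87 80]
Op 7: note_off(87): free voice 0 | voices=[- 80]
Op 8: note_on(85): voice 0 is free -> assigned | voices=[85 80]
Op 9: note_off(80): free voice 1 | voices=[85 -]
Op 10: note_on(88): voice 1 is free -> assigned | voices=[85 88]

Answer: 78 83 74 86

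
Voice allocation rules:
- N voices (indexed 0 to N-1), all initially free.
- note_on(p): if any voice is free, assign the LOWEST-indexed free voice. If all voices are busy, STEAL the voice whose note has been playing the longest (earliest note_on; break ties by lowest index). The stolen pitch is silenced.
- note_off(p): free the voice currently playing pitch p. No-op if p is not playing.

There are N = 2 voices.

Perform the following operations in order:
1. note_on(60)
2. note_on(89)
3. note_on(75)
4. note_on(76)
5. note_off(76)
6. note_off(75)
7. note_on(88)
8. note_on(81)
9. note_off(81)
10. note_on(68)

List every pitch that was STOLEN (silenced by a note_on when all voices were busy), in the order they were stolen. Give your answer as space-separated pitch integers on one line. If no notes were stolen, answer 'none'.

Answer: 60 89

Derivation:
Op 1: note_on(60): voice 0 is free -> assigned | voices=[60 -]
Op 2: note_on(89): voice 1 is free -> assigned | voices=[60 89]
Op 3: note_on(75): all voices busy, STEAL voice 0 (pitch 60, oldest) -> assign | voices=[75 89]
Op 4: note_on(76): all voices busy, STEAL voice 1 (pitch 89, oldest) -> assign | voices=[75 76]
Op 5: note_off(76): free voice 1 | voices=[75 -]
Op 6: note_off(75): free voice 0 | voices=[- -]
Op 7: note_on(88): voice 0 is free -> assigned | voices=[88 -]
Op 8: note_on(81): voice 1 is free -> assigned | voices=[88 81]
Op 9: note_off(81): free voice 1 | voices=[88 -]
Op 10: note_on(68): voice 1 is free -> assigned | voices=[88 68]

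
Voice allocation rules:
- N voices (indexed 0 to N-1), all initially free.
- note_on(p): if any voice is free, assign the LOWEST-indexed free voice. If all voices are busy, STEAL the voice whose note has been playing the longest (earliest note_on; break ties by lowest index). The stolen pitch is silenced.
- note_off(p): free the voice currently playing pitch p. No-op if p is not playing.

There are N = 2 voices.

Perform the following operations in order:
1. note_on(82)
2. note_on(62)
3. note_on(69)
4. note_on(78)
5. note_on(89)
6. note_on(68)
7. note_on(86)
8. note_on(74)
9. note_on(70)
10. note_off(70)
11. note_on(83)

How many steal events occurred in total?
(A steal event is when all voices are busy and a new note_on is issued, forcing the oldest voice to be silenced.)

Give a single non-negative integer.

Answer: 7

Derivation:
Op 1: note_on(82): voice 0 is free -> assigned | voices=[82 -]
Op 2: note_on(62): voice 1 is free -> assigned | voices=[82 62]
Op 3: note_on(69): all voices busy, STEAL voice 0 (pitch 82, oldest) -> assign | voices=[69 62]
Op 4: note_on(78): all voices busy, STEAL voice 1 (pitch 62, oldest) -> assign | voices=[69 78]
Op 5: note_on(89): all voices busy, STEAL voice 0 (pitch 69, oldest) -> assign | voices=[89 78]
Op 6: note_on(68): all voices busy, STEAL voice 1 (pitch 78, oldest) -> assign | voices=[89 68]
Op 7: note_on(86): all voices busy, STEAL voice 0 (pitch 89, oldest) -> assign | voices=[86 68]
Op 8: note_on(74): all voices busy, STEAL voice 1 (pitch 68, oldest) -> assign | voices=[86 74]
Op 9: note_on(70): all voices busy, STEAL voice 0 (pitch 86, oldest) -> assign | voices=[70 74]
Op 10: note_off(70): free voice 0 | voices=[- 74]
Op 11: note_on(83): voice 0 is free -> assigned | voices=[83 74]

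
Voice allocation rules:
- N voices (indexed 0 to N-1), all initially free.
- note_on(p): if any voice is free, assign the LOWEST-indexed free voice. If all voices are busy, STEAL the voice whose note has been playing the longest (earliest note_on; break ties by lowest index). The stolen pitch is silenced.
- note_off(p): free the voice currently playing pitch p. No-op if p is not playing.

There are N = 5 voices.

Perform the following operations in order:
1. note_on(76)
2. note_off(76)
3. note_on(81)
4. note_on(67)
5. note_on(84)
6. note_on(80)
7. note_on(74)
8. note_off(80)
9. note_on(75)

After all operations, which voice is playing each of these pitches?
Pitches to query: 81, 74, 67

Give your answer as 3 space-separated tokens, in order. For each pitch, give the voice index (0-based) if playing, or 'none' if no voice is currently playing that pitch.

Answer: 0 4 1

Derivation:
Op 1: note_on(76): voice 0 is free -> assigned | voices=[76 - - - -]
Op 2: note_off(76): free voice 0 | voices=[- - - - -]
Op 3: note_on(81): voice 0 is free -> assigned | voices=[81 - - - -]
Op 4: note_on(67): voice 1 is free -> assigned | voices=[81 67 - - -]
Op 5: note_on(84): voice 2 is free -> assigned | voices=[81 67 84 - -]
Op 6: note_on(80): voice 3 is free -> assigned | voices=[81 67 84 80 -]
Op 7: note_on(74): voice 4 is free -> assigned | voices=[81 67 84 80 74]
Op 8: note_off(80): free voice 3 | voices=[81 67 84 - 74]
Op 9: note_on(75): voice 3 is free -> assigned | voices=[81 67 84 75 74]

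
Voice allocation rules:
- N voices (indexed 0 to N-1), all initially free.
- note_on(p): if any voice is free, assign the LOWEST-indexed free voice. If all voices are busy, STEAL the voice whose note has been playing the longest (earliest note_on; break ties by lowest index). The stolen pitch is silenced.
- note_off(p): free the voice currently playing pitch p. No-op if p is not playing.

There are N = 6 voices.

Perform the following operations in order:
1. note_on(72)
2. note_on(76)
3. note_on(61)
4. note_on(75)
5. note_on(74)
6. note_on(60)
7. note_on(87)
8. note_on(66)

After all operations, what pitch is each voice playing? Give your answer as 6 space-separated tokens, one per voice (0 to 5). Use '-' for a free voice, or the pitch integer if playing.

Op 1: note_on(72): voice 0 is free -> assigned | voices=[72 - - - - -]
Op 2: note_on(76): voice 1 is free -> assigned | voices=[72 76 - - - -]
Op 3: note_on(61): voice 2 is free -> assigned | voices=[72 76 61 - - -]
Op 4: note_on(75): voice 3 is free -> assigned | voices=[72 76 61 75 - -]
Op 5: note_on(74): voice 4 is free -> assigned | voices=[72 76 61 75 74 -]
Op 6: note_on(60): voice 5 is free -> assigned | voices=[72 76 61 75 74 60]
Op 7: note_on(87): all voices busy, STEAL voice 0 (pitch 72, oldest) -> assign | voices=[87 76 61 75 74 60]
Op 8: note_on(66): all voices busy, STEAL voice 1 (pitch 76, oldest) -> assign | voices=[87 66 61 75 74 60]

Answer: 87 66 61 75 74 60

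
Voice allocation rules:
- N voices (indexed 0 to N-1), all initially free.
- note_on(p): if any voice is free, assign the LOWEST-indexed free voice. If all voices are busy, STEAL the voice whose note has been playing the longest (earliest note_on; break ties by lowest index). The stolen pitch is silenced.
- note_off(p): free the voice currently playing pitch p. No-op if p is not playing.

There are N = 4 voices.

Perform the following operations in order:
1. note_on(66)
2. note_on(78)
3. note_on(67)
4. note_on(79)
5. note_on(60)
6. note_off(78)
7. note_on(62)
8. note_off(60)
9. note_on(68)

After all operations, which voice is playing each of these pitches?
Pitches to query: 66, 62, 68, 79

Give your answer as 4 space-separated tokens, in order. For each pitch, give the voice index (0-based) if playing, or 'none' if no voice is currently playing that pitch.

Answer: none 1 0 3

Derivation:
Op 1: note_on(66): voice 0 is free -> assigned | voices=[66 - - -]
Op 2: note_on(78): voice 1 is free -> assigned | voices=[66 78 - -]
Op 3: note_on(67): voice 2 is free -> assigned | voices=[66 78 67 -]
Op 4: note_on(79): voice 3 is free -> assigned | voices=[66 78 67 79]
Op 5: note_on(60): all voices busy, STEAL voice 0 (pitch 66, oldest) -> assign | voices=[60 78 67 79]
Op 6: note_off(78): free voice 1 | voices=[60 - 67 79]
Op 7: note_on(62): voice 1 is free -> assigned | voices=[60 62 67 79]
Op 8: note_off(60): free voice 0 | voices=[- 62 67 79]
Op 9: note_on(68): voice 0 is free -> assigned | voices=[68 62 67 79]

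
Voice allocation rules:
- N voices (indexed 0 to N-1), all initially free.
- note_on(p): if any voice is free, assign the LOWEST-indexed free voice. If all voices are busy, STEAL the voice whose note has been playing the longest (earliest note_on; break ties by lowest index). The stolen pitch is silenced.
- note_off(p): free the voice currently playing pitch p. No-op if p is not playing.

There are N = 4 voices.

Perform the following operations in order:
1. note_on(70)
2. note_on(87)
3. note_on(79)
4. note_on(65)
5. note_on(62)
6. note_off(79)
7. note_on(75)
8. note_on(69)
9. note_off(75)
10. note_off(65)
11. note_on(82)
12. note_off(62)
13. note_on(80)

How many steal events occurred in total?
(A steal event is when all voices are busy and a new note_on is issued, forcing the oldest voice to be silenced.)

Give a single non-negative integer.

Op 1: note_on(70): voice 0 is free -> assigned | voices=[70 - - -]
Op 2: note_on(87): voice 1 is free -> assigned | voices=[70 87 - -]
Op 3: note_on(79): voice 2 is free -> assigned | voices=[70 87 79 -]
Op 4: note_on(65): voice 3 is free -> assigned | voices=[70 87 79 65]
Op 5: note_on(62): all voices busy, STEAL voice 0 (pitch 70, oldest) -> assign | voices=[62 87 79 65]
Op 6: note_off(79): free voice 2 | voices=[62 87 - 65]
Op 7: note_on(75): voice 2 is free -> assigned | voices=[62 87 75 65]
Op 8: note_on(69): all voices busy, STEAL voice 1 (pitch 87, oldest) -> assign | voices=[62 69 75 65]
Op 9: note_off(75): free voice 2 | voices=[62 69 - 65]
Op 10: note_off(65): free voice 3 | voices=[62 69 - -]
Op 11: note_on(82): voice 2 is free -> assigned | voices=[62 69 82 -]
Op 12: note_off(62): free voice 0 | voices=[- 69 82 -]
Op 13: note_on(80): voice 0 is free -> assigned | voices=[80 69 82 -]

Answer: 2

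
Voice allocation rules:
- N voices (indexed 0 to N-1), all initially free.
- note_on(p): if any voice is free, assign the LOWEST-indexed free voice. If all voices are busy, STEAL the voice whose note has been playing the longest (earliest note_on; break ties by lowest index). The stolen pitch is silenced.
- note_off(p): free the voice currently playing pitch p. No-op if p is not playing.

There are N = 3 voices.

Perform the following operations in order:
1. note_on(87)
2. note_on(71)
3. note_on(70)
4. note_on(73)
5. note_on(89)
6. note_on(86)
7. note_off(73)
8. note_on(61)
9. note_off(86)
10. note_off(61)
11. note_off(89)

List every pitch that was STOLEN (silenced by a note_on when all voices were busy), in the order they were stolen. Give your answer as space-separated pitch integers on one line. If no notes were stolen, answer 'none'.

Answer: 87 71 70

Derivation:
Op 1: note_on(87): voice 0 is free -> assigned | voices=[87 - -]
Op 2: note_on(71): voice 1 is free -> assigned | voices=[87 71 -]
Op 3: note_on(70): voice 2 is free -> assigned | voices=[87 71 70]
Op 4: note_on(73): all voices busy, STEAL voice 0 (pitch 87, oldest) -> assign | voices=[73 71 70]
Op 5: note_on(89): all voices busy, STEAL voice 1 (pitch 71, oldest) -> assign | voices=[73 89 70]
Op 6: note_on(86): all voices busy, STEAL voice 2 (pitch 70, oldest) -> assign | voices=[73 89 86]
Op 7: note_off(73): free voice 0 | voices=[- 89 86]
Op 8: note_on(61): voice 0 is free -> assigned | voices=[61 89 86]
Op 9: note_off(86): free voice 2 | voices=[61 89 -]
Op 10: note_off(61): free voice 0 | voices=[- 89 -]
Op 11: note_off(89): free voice 1 | voices=[- - -]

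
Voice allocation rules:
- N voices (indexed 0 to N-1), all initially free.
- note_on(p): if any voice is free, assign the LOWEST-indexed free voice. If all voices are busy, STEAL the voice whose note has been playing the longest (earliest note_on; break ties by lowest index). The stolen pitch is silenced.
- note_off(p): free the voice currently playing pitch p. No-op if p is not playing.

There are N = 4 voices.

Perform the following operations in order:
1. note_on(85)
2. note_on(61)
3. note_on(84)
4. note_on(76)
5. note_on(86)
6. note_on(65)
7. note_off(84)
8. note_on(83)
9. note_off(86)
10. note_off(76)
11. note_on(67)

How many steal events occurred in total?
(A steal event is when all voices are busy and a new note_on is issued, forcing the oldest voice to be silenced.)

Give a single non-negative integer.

Op 1: note_on(85): voice 0 is free -> assigned | voices=[85 - - -]
Op 2: note_on(61): voice 1 is free -> assigned | voices=[85 61 - -]
Op 3: note_on(84): voice 2 is free -> assigned | voices=[85 61 84 -]
Op 4: note_on(76): voice 3 is free -> assigned | voices=[85 61 84 76]
Op 5: note_on(86): all voices busy, STEAL voice 0 (pitch 85, oldest) -> assign | voices=[86 61 84 76]
Op 6: note_on(65): all voices busy, STEAL voice 1 (pitch 61, oldest) -> assign | voices=[86 65 84 76]
Op 7: note_off(84): free voice 2 | voices=[86 65 - 76]
Op 8: note_on(83): voice 2 is free -> assigned | voices=[86 65 83 76]
Op 9: note_off(86): free voice 0 | voices=[- 65 83 76]
Op 10: note_off(76): free voice 3 | voices=[- 65 83 -]
Op 11: note_on(67): voice 0 is free -> assigned | voices=[67 65 83 -]

Answer: 2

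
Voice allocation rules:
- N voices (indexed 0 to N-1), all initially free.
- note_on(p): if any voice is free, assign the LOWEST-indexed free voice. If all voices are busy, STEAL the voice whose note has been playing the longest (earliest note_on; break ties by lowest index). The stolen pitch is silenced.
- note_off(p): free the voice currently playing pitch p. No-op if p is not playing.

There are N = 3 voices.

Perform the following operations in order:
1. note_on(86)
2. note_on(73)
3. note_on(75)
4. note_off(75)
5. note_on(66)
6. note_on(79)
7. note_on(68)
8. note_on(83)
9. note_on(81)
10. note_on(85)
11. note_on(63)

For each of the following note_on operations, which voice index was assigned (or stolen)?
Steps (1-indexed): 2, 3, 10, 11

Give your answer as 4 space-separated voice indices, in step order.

Op 1: note_on(86): voice 0 is free -> assigned | voices=[86 - -]
Op 2: note_on(73): voice 1 is free -> assigned | voices=[86 73 -]
Op 3: note_on(75): voice 2 is free -> assigned | voices=[86 73 75]
Op 4: note_off(75): free voice 2 | voices=[86 73 -]
Op 5: note_on(66): voice 2 is free -> assigned | voices=[86 73 66]
Op 6: note_on(79): all voices busy, STEAL voice 0 (pitch 86, oldest) -> assign | voices=[79 73 66]
Op 7: note_on(68): all voices busy, STEAL voice 1 (pitch 73, oldest) -> assign | voices=[79 68 66]
Op 8: note_on(83): all voices busy, STEAL voice 2 (pitch 66, oldest) -> assign | voices=[79 68 83]
Op 9: note_on(81): all voices busy, STEAL voice 0 (pitch 79, oldest) -> assign | voices=[81 68 83]
Op 10: note_on(85): all voices busy, STEAL voice 1 (pitch 68, oldest) -> assign | voices=[81 85 83]
Op 11: note_on(63): all voices busy, STEAL voice 2 (pitch 83, oldest) -> assign | voices=[81 85 63]

Answer: 1 2 1 2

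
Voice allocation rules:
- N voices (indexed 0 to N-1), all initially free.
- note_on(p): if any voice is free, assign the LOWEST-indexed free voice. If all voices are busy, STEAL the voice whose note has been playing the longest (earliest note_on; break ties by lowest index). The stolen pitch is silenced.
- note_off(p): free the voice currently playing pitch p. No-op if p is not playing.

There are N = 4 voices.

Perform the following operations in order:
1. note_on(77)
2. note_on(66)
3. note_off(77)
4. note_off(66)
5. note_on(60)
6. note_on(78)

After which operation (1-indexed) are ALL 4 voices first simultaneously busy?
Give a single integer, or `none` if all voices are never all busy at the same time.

Answer: none

Derivation:
Op 1: note_on(77): voice 0 is free -> assigned | voices=[77 - - -]
Op 2: note_on(66): voice 1 is free -> assigned | voices=[77 66 - -]
Op 3: note_off(77): free voice 0 | voices=[- 66 - -]
Op 4: note_off(66): free voice 1 | voices=[- - - -]
Op 5: note_on(60): voice 0 is free -> assigned | voices=[60 - - -]
Op 6: note_on(78): voice 1 is free -> assigned | voices=[60 78 - -]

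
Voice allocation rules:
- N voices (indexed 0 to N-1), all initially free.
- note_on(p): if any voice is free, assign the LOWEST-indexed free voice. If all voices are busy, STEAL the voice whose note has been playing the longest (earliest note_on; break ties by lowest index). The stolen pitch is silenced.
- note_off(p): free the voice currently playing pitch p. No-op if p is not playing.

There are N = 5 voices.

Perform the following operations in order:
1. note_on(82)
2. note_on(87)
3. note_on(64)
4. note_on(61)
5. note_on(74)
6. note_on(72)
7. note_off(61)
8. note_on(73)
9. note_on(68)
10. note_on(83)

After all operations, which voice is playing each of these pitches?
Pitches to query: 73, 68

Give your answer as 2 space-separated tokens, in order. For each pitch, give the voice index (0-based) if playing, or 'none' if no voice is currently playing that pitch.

Answer: 3 1

Derivation:
Op 1: note_on(82): voice 0 is free -> assigned | voices=[82 - - - -]
Op 2: note_on(87): voice 1 is free -> assigned | voices=[82 87 - - -]
Op 3: note_on(64): voice 2 is free -> assigned | voices=[82 87 64 - -]
Op 4: note_on(61): voice 3 is free -> assigned | voices=[82 87 64 61 -]
Op 5: note_on(74): voice 4 is free -> assigned | voices=[82 87 64 61 74]
Op 6: note_on(72): all voices busy, STEAL voice 0 (pitch 82, oldest) -> assign | voices=[72 87 64 61 74]
Op 7: note_off(61): free voice 3 | voices=[72 87 64 - 74]
Op 8: note_on(73): voice 3 is free -> assigned | voices=[72 87 64 73 74]
Op 9: note_on(68): all voices busy, STEAL voice 1 (pitch 87, oldest) -> assign | voices=[72 68 64 73 74]
Op 10: note_on(83): all voices busy, STEAL voice 2 (pitch 64, oldest) -> assign | voices=[72 68 83 73 74]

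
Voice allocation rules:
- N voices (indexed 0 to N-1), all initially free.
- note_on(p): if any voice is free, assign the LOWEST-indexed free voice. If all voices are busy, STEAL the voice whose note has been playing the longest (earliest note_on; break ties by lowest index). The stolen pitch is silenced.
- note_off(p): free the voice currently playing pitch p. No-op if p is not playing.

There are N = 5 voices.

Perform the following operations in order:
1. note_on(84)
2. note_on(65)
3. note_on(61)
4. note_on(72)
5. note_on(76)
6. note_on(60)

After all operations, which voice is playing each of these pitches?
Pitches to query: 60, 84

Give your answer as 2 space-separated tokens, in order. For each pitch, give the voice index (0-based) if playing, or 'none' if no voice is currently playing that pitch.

Answer: 0 none

Derivation:
Op 1: note_on(84): voice 0 is free -> assigned | voices=[84 - - - -]
Op 2: note_on(65): voice 1 is free -> assigned | voices=[84 65 - - -]
Op 3: note_on(61): voice 2 is free -> assigned | voices=[84 65 61 - -]
Op 4: note_on(72): voice 3 is free -> assigned | voices=[84 65 61 72 -]
Op 5: note_on(76): voice 4 is free -> assigned | voices=[84 65 61 72 76]
Op 6: note_on(60): all voices busy, STEAL voice 0 (pitch 84, oldest) -> assign | voices=[60 65 61 72 76]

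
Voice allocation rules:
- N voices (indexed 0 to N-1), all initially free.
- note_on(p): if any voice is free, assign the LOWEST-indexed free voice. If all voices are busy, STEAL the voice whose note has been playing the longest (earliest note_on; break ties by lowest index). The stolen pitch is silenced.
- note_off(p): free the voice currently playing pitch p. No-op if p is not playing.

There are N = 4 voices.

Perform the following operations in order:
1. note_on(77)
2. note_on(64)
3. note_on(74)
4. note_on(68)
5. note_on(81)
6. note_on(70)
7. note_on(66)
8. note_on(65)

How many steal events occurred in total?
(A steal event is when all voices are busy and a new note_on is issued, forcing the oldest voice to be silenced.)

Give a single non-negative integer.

Answer: 4

Derivation:
Op 1: note_on(77): voice 0 is free -> assigned | voices=[77 - - -]
Op 2: note_on(64): voice 1 is free -> assigned | voices=[77 64 - -]
Op 3: note_on(74): voice 2 is free -> assigned | voices=[77 64 74 -]
Op 4: note_on(68): voice 3 is free -> assigned | voices=[77 64 74 68]
Op 5: note_on(81): all voices busy, STEAL voice 0 (pitch 77, oldest) -> assign | voices=[81 64 74 68]
Op 6: note_on(70): all voices busy, STEAL voice 1 (pitch 64, oldest) -> assign | voices=[81 70 74 68]
Op 7: note_on(66): all voices busy, STEAL voice 2 (pitch 74, oldest) -> assign | voices=[81 70 66 68]
Op 8: note_on(65): all voices busy, STEAL voice 3 (pitch 68, oldest) -> assign | voices=[81 70 66 65]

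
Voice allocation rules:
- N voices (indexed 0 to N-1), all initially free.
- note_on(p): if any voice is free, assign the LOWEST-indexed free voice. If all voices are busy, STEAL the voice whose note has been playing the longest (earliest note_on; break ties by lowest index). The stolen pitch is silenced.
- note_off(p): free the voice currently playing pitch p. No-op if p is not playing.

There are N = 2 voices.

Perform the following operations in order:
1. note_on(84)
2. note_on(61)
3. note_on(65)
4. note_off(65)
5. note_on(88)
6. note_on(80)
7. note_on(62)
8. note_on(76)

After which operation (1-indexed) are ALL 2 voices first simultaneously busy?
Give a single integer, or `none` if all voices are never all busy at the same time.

Answer: 2

Derivation:
Op 1: note_on(84): voice 0 is free -> assigned | voices=[84 -]
Op 2: note_on(61): voice 1 is free -> assigned | voices=[84 61]
Op 3: note_on(65): all voices busy, STEAL voice 0 (pitch 84, oldest) -> assign | voices=[65 61]
Op 4: note_off(65): free voice 0 | voices=[- 61]
Op 5: note_on(88): voice 0 is free -> assigned | voices=[88 61]
Op 6: note_on(80): all voices busy, STEAL voice 1 (pitch 61, oldest) -> assign | voices=[88 80]
Op 7: note_on(62): all voices busy, STEAL voice 0 (pitch 88, oldest) -> assign | voices=[62 80]
Op 8: note_on(76): all voices busy, STEAL voice 1 (pitch 80, oldest) -> assign | voices=[62 76]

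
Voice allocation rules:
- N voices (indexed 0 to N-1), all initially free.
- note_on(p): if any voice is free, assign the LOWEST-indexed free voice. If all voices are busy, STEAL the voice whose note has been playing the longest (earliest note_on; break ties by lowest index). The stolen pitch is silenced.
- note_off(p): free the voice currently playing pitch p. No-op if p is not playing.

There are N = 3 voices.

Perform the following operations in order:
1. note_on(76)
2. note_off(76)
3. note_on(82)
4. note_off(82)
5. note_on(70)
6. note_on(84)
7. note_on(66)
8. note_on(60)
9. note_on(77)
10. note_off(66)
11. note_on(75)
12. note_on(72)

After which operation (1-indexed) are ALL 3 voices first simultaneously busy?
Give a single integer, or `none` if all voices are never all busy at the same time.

Answer: 7

Derivation:
Op 1: note_on(76): voice 0 is free -> assigned | voices=[76 - -]
Op 2: note_off(76): free voice 0 | voices=[- - -]
Op 3: note_on(82): voice 0 is free -> assigned | voices=[82 - -]
Op 4: note_off(82): free voice 0 | voices=[- - -]
Op 5: note_on(70): voice 0 is free -> assigned | voices=[70 - -]
Op 6: note_on(84): voice 1 is free -> assigned | voices=[70 84 -]
Op 7: note_on(66): voice 2 is free -> assigned | voices=[70 84 66]
Op 8: note_on(60): all voices busy, STEAL voice 0 (pitch 70, oldest) -> assign | voices=[60 84 66]
Op 9: note_on(77): all voices busy, STEAL voice 1 (pitch 84, oldest) -> assign | voices=[60 77 66]
Op 10: note_off(66): free voice 2 | voices=[60 77 -]
Op 11: note_on(75): voice 2 is free -> assigned | voices=[60 77 75]
Op 12: note_on(72): all voices busy, STEAL voice 0 (pitch 60, oldest) -> assign | voices=[72 77 75]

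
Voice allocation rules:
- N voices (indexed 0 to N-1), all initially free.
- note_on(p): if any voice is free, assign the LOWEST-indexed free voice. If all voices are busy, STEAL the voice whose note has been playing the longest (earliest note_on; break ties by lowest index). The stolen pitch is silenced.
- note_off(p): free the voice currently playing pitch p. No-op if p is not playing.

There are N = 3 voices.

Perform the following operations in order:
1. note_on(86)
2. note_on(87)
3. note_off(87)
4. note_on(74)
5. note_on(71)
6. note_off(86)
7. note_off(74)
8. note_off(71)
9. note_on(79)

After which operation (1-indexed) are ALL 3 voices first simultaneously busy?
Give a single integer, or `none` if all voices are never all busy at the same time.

Op 1: note_on(86): voice 0 is free -> assigned | voices=[86 - -]
Op 2: note_on(87): voice 1 is free -> assigned | voices=[86 87 -]
Op 3: note_off(87): free voice 1 | voices=[86 - -]
Op 4: note_on(74): voice 1 is free -> assigned | voices=[86 74 -]
Op 5: note_on(71): voice 2 is free -> assigned | voices=[86 74 71]
Op 6: note_off(86): free voice 0 | voices=[- 74 71]
Op 7: note_off(74): free voice 1 | voices=[- - 71]
Op 8: note_off(71): free voice 2 | voices=[- - -]
Op 9: note_on(79): voice 0 is free -> assigned | voices=[79 - -]

Answer: 5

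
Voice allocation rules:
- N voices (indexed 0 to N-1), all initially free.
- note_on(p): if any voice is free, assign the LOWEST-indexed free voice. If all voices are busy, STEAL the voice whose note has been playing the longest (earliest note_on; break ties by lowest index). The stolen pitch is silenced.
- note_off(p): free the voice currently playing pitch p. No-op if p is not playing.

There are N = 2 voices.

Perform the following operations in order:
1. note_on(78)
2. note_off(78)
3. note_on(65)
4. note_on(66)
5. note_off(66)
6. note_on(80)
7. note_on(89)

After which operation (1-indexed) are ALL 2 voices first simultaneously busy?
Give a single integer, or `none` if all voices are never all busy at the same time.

Answer: 4

Derivation:
Op 1: note_on(78): voice 0 is free -> assigned | voices=[78 -]
Op 2: note_off(78): free voice 0 | voices=[- -]
Op 3: note_on(65): voice 0 is free -> assigned | voices=[65 -]
Op 4: note_on(66): voice 1 is free -> assigned | voices=[65 66]
Op 5: note_off(66): free voice 1 | voices=[65 -]
Op 6: note_on(80): voice 1 is free -> assigned | voices=[65 80]
Op 7: note_on(89): all voices busy, STEAL voice 0 (pitch 65, oldest) -> assign | voices=[89 80]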